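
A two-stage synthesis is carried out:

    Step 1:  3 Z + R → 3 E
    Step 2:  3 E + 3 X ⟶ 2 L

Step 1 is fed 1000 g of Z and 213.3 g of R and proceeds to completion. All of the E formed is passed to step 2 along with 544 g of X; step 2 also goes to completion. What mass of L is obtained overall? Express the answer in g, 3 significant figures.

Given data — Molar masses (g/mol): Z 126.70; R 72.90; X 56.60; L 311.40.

1640 g

Step 1:
n(Z) = 1000 / 126.70 = 7.893 mol
n(R) = 213.3 / 72.90 = 2.926 mol
n/ν for Z = 7.893/3 = 2.631
n/ν for R = 2.926/1 = 2.926
Smallest n/ν is Z → limiting reagent.
n(E) produced = (3/3) × 7.893 = 7.893 mol
Step 2:
n(E) available = 7.893 mol
n(X) = 544.0 / 56.60 = 9.611 mol
n/ν for E = 7.893/3 = 2.631
n/ν for X = 9.611/3 = 3.204
Smallest n/ν is E → limiting reagent.
n(L) = (2/3) × 7.893 = 5.262 mol
mass = 5.262 × 311.40 = 1639 g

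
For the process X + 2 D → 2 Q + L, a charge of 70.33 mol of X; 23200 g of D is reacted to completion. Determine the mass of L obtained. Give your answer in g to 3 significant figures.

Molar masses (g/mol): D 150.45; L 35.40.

n(X) = 70.33 mol
n(D) = 23200 / 150.45 = 154.2 mol
n/ν → X: 70.33, D: 77.10; X is limiting.
n(L) = (1/1) × 70.33 = 70.33 mol
mass = 70.33 × 35.40 = 2490 g

2490 g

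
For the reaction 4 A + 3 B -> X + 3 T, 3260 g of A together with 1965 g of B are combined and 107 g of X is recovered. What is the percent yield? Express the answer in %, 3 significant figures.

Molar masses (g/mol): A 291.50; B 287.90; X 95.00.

49.5 %

n(A) = 3260 / 291.50 = 11.18 mol
n(B) = 1965 / 287.90 = 6.825 mol
n/ν for A = 11.18/4 = 2.795
n/ν for B = 6.825/3 = 2.275
Smallest n/ν is B → limiting reagent.
theoretical n(X) = (1/3) × 6.825 = 2.275 mol → 216.1 g
% yield = 107 / 216.1 × 100 = 49.51 %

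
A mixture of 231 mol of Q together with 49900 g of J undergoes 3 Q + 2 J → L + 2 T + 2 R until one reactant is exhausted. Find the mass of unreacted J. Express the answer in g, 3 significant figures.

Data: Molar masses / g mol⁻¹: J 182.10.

21900 g

n(Q) = 231.0 mol
n(J) = 49900 / 182.10 = 274.0 mol
n/ν for Q = 231.0/3 = 77.00
n/ν for J = 274.0/2 = 137.0
Smallest n/ν is Q → limiting reagent.
J consumed = (2/3) × 231.0 = 154.0 mol
J remaining = 274.0 − 154.0 = 120.0 mol
mass = 120.0 × 182.10 = 21850 g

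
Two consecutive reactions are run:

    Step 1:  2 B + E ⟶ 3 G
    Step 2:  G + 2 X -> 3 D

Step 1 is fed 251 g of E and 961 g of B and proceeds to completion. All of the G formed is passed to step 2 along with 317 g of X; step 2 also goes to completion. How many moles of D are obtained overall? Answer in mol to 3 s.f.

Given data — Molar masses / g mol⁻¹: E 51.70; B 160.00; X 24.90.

Step 1:
n(E) = 251.0 / 51.70 = 4.855 mol
n(B) = 961.0 / 160.00 = 6.006 mol
n/ν for E = 4.855/1 = 4.855
n/ν for B = 6.006/2 = 3.003
Smallest n/ν is B → limiting reagent.
n(G) produced = (3/2) × 6.006 = 9.009 mol
Step 2:
n(G) available = 9.009 mol
n(X) = 317.0 / 24.90 = 12.73 mol
n/ν for G = 9.009/1 = 9.009
n/ν for X = 12.73/2 = 6.365
Smallest n/ν is X → limiting reagent.
n(D) = (3/2) × 12.73 = 19.10 mol

19.1 mol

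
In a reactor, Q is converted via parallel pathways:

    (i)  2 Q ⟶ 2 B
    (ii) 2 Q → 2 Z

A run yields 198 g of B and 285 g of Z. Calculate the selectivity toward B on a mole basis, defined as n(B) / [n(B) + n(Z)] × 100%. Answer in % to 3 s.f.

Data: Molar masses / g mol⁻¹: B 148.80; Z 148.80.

n(B) = 198 / 148.80 = 1.331 mol
n(Z) = 285 / 148.80 = 1.915 mol
selectivity = 1.331/(1.331+1.915) × 100 = 41.00 %

41.0 %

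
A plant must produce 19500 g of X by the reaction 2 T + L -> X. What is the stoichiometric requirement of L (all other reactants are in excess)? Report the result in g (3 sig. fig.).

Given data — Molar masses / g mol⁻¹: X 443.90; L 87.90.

n(X) = 19500 / 443.90 = 43.93 mol
n(L) = (1/1) × 43.93 = 43.93 mol
mass = 43.93 × 87.90 = 3861 g

3860 g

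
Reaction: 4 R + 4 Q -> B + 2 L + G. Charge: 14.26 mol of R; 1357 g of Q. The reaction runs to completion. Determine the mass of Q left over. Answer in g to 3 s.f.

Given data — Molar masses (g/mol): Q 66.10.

n(R) = 14.26 mol
n(Q) = 1357 / 66.10 = 20.53 mol
n/ν → R: 3.565, Q: 5.133; R is limiting.
Q consumed = (4/4) × 14.26 = 14.26 mol
Q remaining = 20.53 − 14.26 = 6.270 mol
mass = 6.270 × 66.10 = 414.4 g

414 g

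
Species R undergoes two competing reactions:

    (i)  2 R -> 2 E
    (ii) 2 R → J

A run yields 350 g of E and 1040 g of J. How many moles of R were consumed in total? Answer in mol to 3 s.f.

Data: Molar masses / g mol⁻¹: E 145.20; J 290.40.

9.57 mol

n(E) = 350 / 145.20 = 2.410 mol
n(J) = 1040 / 290.40 = 3.581 mol
n(R) via (i) = (2/2)×2.410 = 2.410 mol
n(R) via (ii) = (2/1)×3.581 = 7.162 mol
total n(R) = 2.410 + 7.162 = 9.572 mol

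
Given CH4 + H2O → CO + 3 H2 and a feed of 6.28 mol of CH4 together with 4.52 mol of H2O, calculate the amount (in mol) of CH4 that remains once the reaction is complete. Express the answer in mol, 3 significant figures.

1.76 mol

n(CH4) = 6.280 mol
n(H2O) = 4.520 mol
n/ν for CH4 = 6.280/1 = 6.280
n/ν for H2O = 4.520/1 = 4.520
Smallest n/ν is H2O → limiting reagent.
CH4 consumed = (1/1) × 4.520 = 4.520 mol
CH4 remaining = 6.280 − 4.520 = 1.760 mol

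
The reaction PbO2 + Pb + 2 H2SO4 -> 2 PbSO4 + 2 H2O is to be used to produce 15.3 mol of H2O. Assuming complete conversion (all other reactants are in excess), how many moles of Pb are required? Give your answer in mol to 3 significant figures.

n(H2O) = 15.30 mol
n(Pb) = (1/2) × 15.30 = 7.650 mol

7.65 mol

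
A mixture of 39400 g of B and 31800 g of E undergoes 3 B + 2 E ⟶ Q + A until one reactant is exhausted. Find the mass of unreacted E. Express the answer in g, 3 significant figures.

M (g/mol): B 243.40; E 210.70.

9060 g

n(B) = 39400 / 243.40 = 161.9 mol
n(E) = 31800 / 210.70 = 150.9 mol
n/ν for B = 161.9/3 = 53.97
n/ν for E = 150.9/2 = 75.45
Smallest n/ν is B → limiting reagent.
E consumed = (2/3) × 161.9 = 107.9 mol
E remaining = 150.9 − 107.9 = 43.00 mol
mass = 43.00 × 210.70 = 9060 g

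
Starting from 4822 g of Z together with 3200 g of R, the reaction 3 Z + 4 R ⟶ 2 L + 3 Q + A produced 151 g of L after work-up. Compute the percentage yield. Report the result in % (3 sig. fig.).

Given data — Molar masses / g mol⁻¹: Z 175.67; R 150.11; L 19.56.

72.4 %

n(Z) = 4822 / 175.67 = 27.45 mol
n(R) = 3200 / 150.11 = 21.32 mol
n/ν for Z = 27.45/3 = 9.150
n/ν for R = 21.32/4 = 5.330
Smallest n/ν is R → limiting reagent.
theoretical n(L) = (2/4) × 21.32 = 10.66 mol → 208.5 g
% yield = 151 / 208.5 × 100 = 72.42 %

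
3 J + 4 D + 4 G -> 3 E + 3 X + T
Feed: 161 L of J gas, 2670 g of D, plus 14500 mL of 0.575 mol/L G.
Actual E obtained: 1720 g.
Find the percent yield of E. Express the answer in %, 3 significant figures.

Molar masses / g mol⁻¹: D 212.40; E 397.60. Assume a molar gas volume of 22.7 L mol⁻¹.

69.2 %

n(J) = 161.0 / 22.7 = 7.093 mol
n(D) = 2670 / 212.40 = 12.57 mol
n(G) = 0.575 × 14500/1000 = 8.338 mol
n/ν for J = 7.093/3 = 2.364
n/ν for D = 12.57/4 = 3.143
n/ν for G = 8.338/4 = 2.085
Smallest n/ν is G → limiting reagent.
theoretical n(E) = (3/4) × 8.338 = 6.254 mol → 2487 g
% yield = 1720 / 2487 × 100 = 69.16 %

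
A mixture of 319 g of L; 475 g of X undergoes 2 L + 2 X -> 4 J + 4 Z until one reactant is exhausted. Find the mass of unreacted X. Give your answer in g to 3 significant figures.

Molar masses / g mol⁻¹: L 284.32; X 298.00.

141 g

n(L) = 319.0 / 284.32 = 1.122 mol
n(X) = 475.0 / 298.00 = 1.594 mol
n/ν → L: 0.5610, X: 0.7970; L is limiting.
X consumed = (2/2) × 1.122 = 1.122 mol
X remaining = 1.594 − 1.122 = 0.4720 mol
mass = 0.4720 × 298.00 = 140.7 g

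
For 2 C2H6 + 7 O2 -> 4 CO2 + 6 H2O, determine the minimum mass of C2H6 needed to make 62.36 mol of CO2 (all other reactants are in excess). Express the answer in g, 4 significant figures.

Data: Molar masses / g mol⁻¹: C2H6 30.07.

937.6 g

n(CO2) = 62.36 mol
n(C2H6) = (2/4) × 62.36 = 31.18 mol
mass = 31.18 × 30.07 = 937.6 g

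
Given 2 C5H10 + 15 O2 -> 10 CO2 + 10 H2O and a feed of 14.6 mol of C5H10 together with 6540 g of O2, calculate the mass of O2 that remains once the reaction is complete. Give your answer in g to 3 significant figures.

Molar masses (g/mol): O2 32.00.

n(C5H10) = 14.60 mol
n(O2) = 6540 / 32.00 = 204.4 mol
n/ν for C5H10 = 14.60/2 = 7.300
n/ν for O2 = 204.4/15 = 13.63
Smallest n/ν is C5H10 → limiting reagent.
O2 consumed = (15/2) × 14.60 = 109.5 mol
O2 remaining = 204.4 − 109.5 = 94.90 mol
mass = 94.90 × 32.00 = 3037 g

3040 g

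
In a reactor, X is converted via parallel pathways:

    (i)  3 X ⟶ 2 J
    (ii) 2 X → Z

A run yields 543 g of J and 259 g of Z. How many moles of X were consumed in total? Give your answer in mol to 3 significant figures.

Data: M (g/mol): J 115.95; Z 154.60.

10.4 mol

n(J) = 543 / 115.95 = 4.683 mol
n(Z) = 259 / 154.60 = 1.675 mol
n(X) via (i) = (3/2)×4.683 = 7.025 mol
n(X) via (ii) = (2/1)×1.675 = 3.350 mol
total n(X) = 7.025 + 3.350 = 10.38 mol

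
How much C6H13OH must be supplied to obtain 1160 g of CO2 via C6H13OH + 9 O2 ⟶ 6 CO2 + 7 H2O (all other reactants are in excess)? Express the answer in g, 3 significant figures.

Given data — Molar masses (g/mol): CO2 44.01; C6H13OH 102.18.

449 g

n(CO2) = 1160 / 44.01 = 26.36 mol
n(C6H13OH) = (1/6) × 26.36 = 4.393 mol
mass = 4.393 × 102.18 = 448.9 g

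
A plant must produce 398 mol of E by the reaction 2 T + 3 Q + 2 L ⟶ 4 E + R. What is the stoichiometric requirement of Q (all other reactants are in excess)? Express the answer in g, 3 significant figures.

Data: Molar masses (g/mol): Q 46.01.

13700 g

n(E) = 398.0 mol
n(Q) = (3/4) × 398.0 = 298.5 mol
mass = 298.5 × 46.01 = 13730 g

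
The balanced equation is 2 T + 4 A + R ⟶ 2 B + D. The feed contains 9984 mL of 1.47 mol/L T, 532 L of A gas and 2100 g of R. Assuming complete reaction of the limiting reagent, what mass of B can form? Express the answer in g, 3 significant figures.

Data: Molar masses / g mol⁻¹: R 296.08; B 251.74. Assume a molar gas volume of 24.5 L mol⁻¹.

n(T) = 1.47 × 9984/1000 = 14.68 mol
n(A) = 532.0 / 24.5 = 21.71 mol
n(R) = 2100 / 296.08 = 7.093 mol
n/ν for T = 14.68/2 = 7.340
n/ν for A = 21.71/4 = 5.428
n/ν for R = 7.093/1 = 7.093
Smallest n/ν is A → limiting reagent.
n(B) = (2/4) × 21.71 = 10.86 mol
mass = 10.86 × 251.74 = 2734 g

2730 g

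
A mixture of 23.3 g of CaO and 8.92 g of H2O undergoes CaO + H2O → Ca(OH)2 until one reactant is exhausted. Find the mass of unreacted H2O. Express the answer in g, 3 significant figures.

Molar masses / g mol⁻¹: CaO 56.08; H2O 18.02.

n(CaO) = 23.30 / 56.08 = 0.4155 mol
n(H2O) = 8.920 / 18.02 = 0.4950 mol
n/ν for CaO = 0.4155/1 = 0.4155
n/ν for H2O = 0.4950/1 = 0.4950
Smallest n/ν is CaO → limiting reagent.
H2O consumed = (1/1) × 0.4155 = 0.4155 mol
H2O remaining = 0.4950 − 0.4155 = 0.07950 mol
mass = 0.07950 × 18.02 = 1.433 g

1.43 g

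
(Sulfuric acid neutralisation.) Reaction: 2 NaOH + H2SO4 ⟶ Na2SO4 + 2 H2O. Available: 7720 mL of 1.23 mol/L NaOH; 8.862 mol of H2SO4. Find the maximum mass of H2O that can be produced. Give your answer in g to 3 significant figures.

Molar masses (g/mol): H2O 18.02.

n(NaOH) = 1.23 × 7720/1000 = 9.496 mol
n(H2SO4) = 8.862 mol
n/ν for NaOH = 9.496/2 = 4.748
n/ν for H2SO4 = 8.862/1 = 8.862
Smallest n/ν is NaOH → limiting reagent.
n(H2O) = (2/2) × 9.496 = 9.496 mol
mass = 9.496 × 18.02 = 171.1 g

171 g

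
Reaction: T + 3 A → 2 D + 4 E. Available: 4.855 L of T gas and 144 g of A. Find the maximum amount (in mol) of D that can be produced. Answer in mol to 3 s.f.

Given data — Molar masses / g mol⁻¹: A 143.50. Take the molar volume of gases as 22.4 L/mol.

0.433 mol

n(T) = 4.855 / 22.4 = 0.2167 mol
n(A) = 144.0 / 143.50 = 1.003 mol
n/ν → T: 0.2167, A: 0.3343; T is limiting.
n(D) = (2/1) × 0.2167 = 0.4334 mol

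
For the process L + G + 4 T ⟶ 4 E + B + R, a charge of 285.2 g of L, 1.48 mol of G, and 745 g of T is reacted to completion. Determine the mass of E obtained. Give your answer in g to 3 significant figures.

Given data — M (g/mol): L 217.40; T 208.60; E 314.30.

n(L) = 285.2 / 217.40 = 1.312 mol
n(G) = 1.480 mol
n(T) = 745.0 / 208.60 = 3.571 mol
n/ν for L = 1.312/1 = 1.312
n/ν for G = 1.480/1 = 1.480
n/ν for T = 3.571/4 = 0.8928
Smallest n/ν is T → limiting reagent.
n(E) = (4/4) × 3.571 = 3.571 mol
mass = 3.571 × 314.30 = 1122 g

1120 g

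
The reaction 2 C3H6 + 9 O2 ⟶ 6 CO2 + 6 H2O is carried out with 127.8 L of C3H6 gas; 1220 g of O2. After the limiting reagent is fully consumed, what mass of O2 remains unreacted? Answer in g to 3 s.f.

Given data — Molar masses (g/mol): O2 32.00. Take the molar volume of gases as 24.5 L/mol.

n(C3H6) = 127.8 / 24.5 = 5.216 mol
n(O2) = 1220 / 32.00 = 38.13 mol
n/ν for C3H6 = 5.216/2 = 2.608
n/ν for O2 = 38.13/9 = 4.237
Smallest n/ν is C3H6 → limiting reagent.
O2 consumed = (9/2) × 5.216 = 23.47 mol
O2 remaining = 38.13 − 23.47 = 14.66 mol
mass = 14.66 × 32.00 = 469.1 g

469 g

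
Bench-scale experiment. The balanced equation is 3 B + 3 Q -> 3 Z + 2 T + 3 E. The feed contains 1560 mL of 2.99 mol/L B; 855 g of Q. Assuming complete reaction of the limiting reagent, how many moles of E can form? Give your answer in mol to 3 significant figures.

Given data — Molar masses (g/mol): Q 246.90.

n(B) = 2.99 × 1560/1000 = 4.664 mol
n(Q) = 855.0 / 246.90 = 3.463 mol
n/ν for B = 4.664/3 = 1.555
n/ν for Q = 3.463/3 = 1.154
Smallest n/ν is Q → limiting reagent.
n(E) = (3/3) × 3.463 = 3.463 mol

3.46 mol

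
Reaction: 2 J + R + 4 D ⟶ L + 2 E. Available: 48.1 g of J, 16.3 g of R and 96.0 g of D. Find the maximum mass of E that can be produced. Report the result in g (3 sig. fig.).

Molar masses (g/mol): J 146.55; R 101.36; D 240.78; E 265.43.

n(J) = 48.10 / 146.55 = 0.3282 mol
n(R) = 16.30 / 101.36 = 0.1608 mol
n(D) = 96.00 / 240.78 = 0.3987 mol
n/ν for J = 0.3282/2 = 0.1641
n/ν for R = 0.1608/1 = 0.1608
n/ν for D = 0.3987/4 = 0.09968
Smallest n/ν is D → limiting reagent.
n(E) = (2/4) × 0.3987 = 0.1994 mol
mass = 0.1994 × 265.43 = 52.93 g

52.9 g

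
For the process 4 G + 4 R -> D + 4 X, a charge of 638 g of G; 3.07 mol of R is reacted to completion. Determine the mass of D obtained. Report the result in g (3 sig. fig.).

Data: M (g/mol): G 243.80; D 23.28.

n(G) = 638.0 / 243.80 = 2.617 mol
n(R) = 3.070 mol
n/ν for G = 2.617/4 = 0.6543
n/ν for R = 3.070/4 = 0.7675
Smallest n/ν is G → limiting reagent.
n(D) = (1/4) × 2.617 = 0.6543 mol
mass = 0.6543 × 23.28 = 15.23 g

15.2 g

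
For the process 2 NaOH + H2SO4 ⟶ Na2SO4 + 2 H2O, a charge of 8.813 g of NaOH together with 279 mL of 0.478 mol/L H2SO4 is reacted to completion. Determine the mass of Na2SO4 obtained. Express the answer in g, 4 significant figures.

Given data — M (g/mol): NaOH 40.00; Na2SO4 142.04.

15.65 g

n(NaOH) = 8.813 / 40.00 = 0.2203 mol
n(H2SO4) = 0.478 × 279.0/1000 = 0.1334 mol
n/ν → NaOH: 0.1102, H2SO4: 0.1334; NaOH is limiting.
n(Na2SO4) = (1/2) × 0.2203 = 0.1102 mol
mass = 0.1102 × 142.04 = 15.65 g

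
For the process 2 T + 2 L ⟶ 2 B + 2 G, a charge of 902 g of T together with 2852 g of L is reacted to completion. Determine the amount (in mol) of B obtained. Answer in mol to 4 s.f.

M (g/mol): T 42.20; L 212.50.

n(T) = 902.0 / 42.20 = 21.37 mol
n(L) = 2852 / 212.50 = 13.42 mol
n/ν for T = 21.37/2 = 10.69
n/ν for L = 13.42/2 = 6.710
Smallest n/ν is L → limiting reagent.
n(B) = (2/2) × 13.42 = 13.42 mol

13.42 mol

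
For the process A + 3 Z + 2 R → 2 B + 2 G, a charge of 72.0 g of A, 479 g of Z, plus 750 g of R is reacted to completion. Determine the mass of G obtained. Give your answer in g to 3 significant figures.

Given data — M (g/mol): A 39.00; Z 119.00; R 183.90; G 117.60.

316 g

n(A) = 72.00 / 39.00 = 1.846 mol
n(Z) = 479.0 / 119.00 = 4.025 mol
n(R) = 750.0 / 183.90 = 4.078 mol
n/ν for A = 1.846/1 = 1.846
n/ν for Z = 4.025/3 = 1.342
n/ν for R = 4.078/2 = 2.039
Smallest n/ν is Z → limiting reagent.
n(G) = (2/3) × 4.025 = 2.683 mol
mass = 2.683 × 117.60 = 315.5 g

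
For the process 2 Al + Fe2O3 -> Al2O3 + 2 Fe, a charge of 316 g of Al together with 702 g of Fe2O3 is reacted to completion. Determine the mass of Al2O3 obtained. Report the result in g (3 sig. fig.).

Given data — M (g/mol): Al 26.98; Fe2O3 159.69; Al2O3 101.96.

n(Al) = 316.0 / 26.98 = 11.71 mol
n(Fe2O3) = 702.0 / 159.69 = 4.396 mol
n/ν for Al = 11.71/2 = 5.855
n/ν for Fe2O3 = 4.396/1 = 4.396
Smallest n/ν is Fe2O3 → limiting reagent.
n(Al2O3) = (1/1) × 4.396 = 4.396 mol
mass = 4.396 × 101.96 = 448.2 g

448 g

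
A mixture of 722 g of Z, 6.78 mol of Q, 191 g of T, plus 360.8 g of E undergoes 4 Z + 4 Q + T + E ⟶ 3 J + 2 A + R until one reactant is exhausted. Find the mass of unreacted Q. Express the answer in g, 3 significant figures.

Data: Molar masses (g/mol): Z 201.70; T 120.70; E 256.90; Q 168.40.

539 g

n(Z) = 722.0 / 201.70 = 3.580 mol
n(Q) = 6.780 mol
n(T) = 191.0 / 120.70 = 1.582 mol
n(E) = 360.8 / 256.90 = 1.404 mol
n/ν for Z = 3.580/4 = 0.8950
n/ν for Q = 6.780/4 = 1.695
n/ν for T = 1.582/1 = 1.582
n/ν for E = 1.404/1 = 1.404
Smallest n/ν is Z → limiting reagent.
Q consumed = (4/4) × 3.580 = 3.580 mol
Q remaining = 6.780 − 3.580 = 3.200 mol
mass = 3.200 × 168.40 = 538.9 g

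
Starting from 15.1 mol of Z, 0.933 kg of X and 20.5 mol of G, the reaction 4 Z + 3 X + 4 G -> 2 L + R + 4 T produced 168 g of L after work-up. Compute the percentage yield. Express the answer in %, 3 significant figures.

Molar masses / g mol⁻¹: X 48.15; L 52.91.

42.1 %

n(Z) = 15.10 mol
n(X) = 0.9330×1000 / 48.15 = 19.38 mol
n(G) = 20.50 mol
n/ν → Z: 3.775, X: 6.460, G: 5.125; Z is limiting.
theoretical n(L) = (2/4) × 15.10 = 7.550 mol → 399.5 g
% yield = 168 / 399.5 × 100 = 42.05 %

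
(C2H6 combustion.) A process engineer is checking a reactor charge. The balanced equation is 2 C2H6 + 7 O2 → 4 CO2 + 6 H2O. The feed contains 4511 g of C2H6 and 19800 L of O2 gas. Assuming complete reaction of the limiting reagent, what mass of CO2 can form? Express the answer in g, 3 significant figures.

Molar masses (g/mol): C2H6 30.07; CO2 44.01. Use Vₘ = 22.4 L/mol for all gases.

n(C2H6) = 4511 / 30.07 = 150.0 mol
n(O2) = 19800 / 22.4 = 883.9 mol
n/ν for C2H6 = 150.0/2 = 75.00
n/ν for O2 = 883.9/7 = 126.3
Smallest n/ν is C2H6 → limiting reagent.
n(CO2) = (4/2) × 150.0 = 300.0 mol
mass = 300.0 × 44.01 = 13200 g

13200 g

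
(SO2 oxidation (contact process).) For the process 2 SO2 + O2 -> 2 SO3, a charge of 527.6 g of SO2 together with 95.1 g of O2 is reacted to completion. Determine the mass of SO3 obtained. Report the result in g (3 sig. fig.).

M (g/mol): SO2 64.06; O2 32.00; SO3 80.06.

n(SO2) = 527.6 / 64.06 = 8.236 mol
n(O2) = 95.10 / 32.00 = 2.972 mol
n/ν for SO2 = 8.236/2 = 4.118
n/ν for O2 = 2.972/1 = 2.972
Smallest n/ν is O2 → limiting reagent.
n(SO3) = (2/1) × 2.972 = 5.944 mol
mass = 5.944 × 80.06 = 475.9 g

476 g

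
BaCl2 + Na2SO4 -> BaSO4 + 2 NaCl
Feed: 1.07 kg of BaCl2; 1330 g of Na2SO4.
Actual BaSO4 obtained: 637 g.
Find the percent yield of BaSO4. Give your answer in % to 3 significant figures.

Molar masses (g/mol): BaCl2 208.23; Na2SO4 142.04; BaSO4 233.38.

53.1 %

n(BaCl2) = 1.070×1000 / 208.23 = 5.139 mol
n(Na2SO4) = 1330 / 142.04 = 9.364 mol
n/ν for BaCl2 = 5.139/1 = 5.139
n/ν for Na2SO4 = 9.364/1 = 9.364
Smallest n/ν is BaCl2 → limiting reagent.
theoretical n(BaSO4) = (1/1) × 5.139 = 5.139 mol → 1199 g
% yield = 637 / 1199 × 100 = 53.13 %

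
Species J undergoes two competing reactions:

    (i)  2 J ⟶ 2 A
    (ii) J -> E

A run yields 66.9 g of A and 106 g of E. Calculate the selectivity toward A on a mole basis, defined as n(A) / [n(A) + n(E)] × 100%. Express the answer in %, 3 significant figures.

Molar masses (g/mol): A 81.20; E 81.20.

n(A) = 66.9 / 81.20 = 0.8239 mol
n(E) = 106 / 81.20 = 1.305 mol
selectivity = 0.8239/(0.8239+1.305) × 100 = 38.70 %

38.7 %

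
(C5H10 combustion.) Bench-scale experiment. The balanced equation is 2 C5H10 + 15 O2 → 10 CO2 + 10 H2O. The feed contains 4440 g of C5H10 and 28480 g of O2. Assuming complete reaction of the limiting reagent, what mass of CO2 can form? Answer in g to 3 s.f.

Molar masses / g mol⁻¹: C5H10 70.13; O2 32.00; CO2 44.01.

n(C5H10) = 4440 / 70.13 = 63.31 mol
n(O2) = 28480 / 32.00 = 890.0 mol
n/ν for C5H10 = 63.31/2 = 31.66
n/ν for O2 = 890.0/15 = 59.33
Smallest n/ν is C5H10 → limiting reagent.
n(CO2) = (10/2) × 63.31 = 316.6 mol
mass = 316.6 × 44.01 = 13930 g

13900 g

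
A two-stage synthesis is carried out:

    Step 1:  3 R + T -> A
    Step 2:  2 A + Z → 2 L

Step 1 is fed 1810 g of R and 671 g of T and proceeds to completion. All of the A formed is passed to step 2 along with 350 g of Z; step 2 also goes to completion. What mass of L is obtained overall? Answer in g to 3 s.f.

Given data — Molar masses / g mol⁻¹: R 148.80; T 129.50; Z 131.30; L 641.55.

Step 1:
n(R) = 1810 / 148.80 = 12.16 mol
n(T) = 671.0 / 129.50 = 5.181 mol
n/ν for R = 12.16/3 = 4.053
n/ν for T = 5.181/1 = 5.181
Smallest n/ν is R → limiting reagent.
n(A) produced = (1/3) × 12.16 = 4.053 mol
Step 2:
n(A) available = 4.053 mol
n(Z) = 350.0 / 131.30 = 2.666 mol
n/ν for A = 4.053/2 = 2.027
n/ν for Z = 2.666/1 = 2.666
Smallest n/ν is A → limiting reagent.
n(L) = (2/2) × 4.053 = 4.053 mol
mass = 4.053 × 641.55 = 2600 g

2600 g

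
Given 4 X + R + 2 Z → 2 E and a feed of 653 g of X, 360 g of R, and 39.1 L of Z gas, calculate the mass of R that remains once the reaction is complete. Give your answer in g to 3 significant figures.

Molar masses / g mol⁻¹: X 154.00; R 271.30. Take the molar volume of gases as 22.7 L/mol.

n(X) = 653.0 / 154.00 = 4.240 mol
n(R) = 360.0 / 271.30 = 1.327 mol
n(Z) = 39.10 / 22.7 = 1.722 mol
n/ν for X = 4.240/4 = 1.060
n/ν for R = 1.327/1 = 1.327
n/ν for Z = 1.722/2 = 0.8610
Smallest n/ν is Z → limiting reagent.
R consumed = (1/2) × 1.722 = 0.8610 mol
R remaining = 1.327 − 0.8610 = 0.4660 mol
mass = 0.4660 × 271.30 = 126.4 g

126 g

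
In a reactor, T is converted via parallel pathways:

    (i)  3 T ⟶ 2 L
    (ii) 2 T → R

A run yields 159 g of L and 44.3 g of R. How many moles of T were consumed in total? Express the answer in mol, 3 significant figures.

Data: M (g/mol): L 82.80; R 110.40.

3.68 mol

n(L) = 159 / 82.80 = 1.920 mol
n(R) = 44.3 / 110.40 = 0.4013 mol
n(T) via (i) = (3/2)×1.920 = 2.880 mol
n(T) via (ii) = (2/1)×0.4013 = 0.8026 mol
total n(T) = 2.880 + 0.8026 = 3.683 mol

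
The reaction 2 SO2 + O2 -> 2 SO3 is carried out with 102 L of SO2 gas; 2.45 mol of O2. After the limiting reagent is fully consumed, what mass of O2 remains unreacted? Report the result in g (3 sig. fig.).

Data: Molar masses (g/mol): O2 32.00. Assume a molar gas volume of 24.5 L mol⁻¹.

11.8 g

n(SO2) = 102.0 / 24.5 = 4.163 mol
n(O2) = 2.450 mol
n/ν for SO2 = 4.163/2 = 2.082
n/ν for O2 = 2.450/1 = 2.450
Smallest n/ν is SO2 → limiting reagent.
O2 consumed = (1/2) × 4.163 = 2.082 mol
O2 remaining = 2.450 − 2.082 = 0.3680 mol
mass = 0.3680 × 32.00 = 11.78 g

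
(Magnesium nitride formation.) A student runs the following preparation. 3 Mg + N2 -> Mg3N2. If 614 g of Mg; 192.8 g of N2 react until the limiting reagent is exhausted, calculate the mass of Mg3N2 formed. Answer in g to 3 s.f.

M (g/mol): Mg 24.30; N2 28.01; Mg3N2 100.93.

n(Mg) = 614.0 / 24.30 = 25.27 mol
n(N2) = 192.8 / 28.01 = 6.883 mol
n/ν → Mg: 8.423, N2: 6.883; N2 is limiting.
n(Mg3N2) = (1/1) × 6.883 = 6.883 mol
mass = 6.883 × 100.93 = 694.7 g

695 g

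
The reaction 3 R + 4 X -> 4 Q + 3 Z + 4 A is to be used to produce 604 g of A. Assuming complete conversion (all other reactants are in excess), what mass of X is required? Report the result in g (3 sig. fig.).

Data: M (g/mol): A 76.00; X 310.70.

n(A) = 604 / 76.00 = 7.947 mol
n(X) = (4/4) × 7.947 = 7.947 mol
mass = 7.947 × 310.70 = 2469 g

2470 g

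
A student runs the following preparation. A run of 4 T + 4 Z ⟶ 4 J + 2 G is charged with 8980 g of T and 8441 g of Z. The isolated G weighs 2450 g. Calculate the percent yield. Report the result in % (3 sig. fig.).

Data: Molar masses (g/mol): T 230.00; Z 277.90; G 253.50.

n(T) = 8980 / 230.00 = 39.04 mol
n(Z) = 8441 / 277.90 = 30.37 mol
n/ν for T = 39.04/4 = 9.760
n/ν for Z = 30.37/4 = 7.593
Smallest n/ν is Z → limiting reagent.
theoretical n(G) = (2/4) × 30.37 = 15.19 mol → 3851 g
% yield = 2450 / 3851 × 100 = 63.62 %

63.6 %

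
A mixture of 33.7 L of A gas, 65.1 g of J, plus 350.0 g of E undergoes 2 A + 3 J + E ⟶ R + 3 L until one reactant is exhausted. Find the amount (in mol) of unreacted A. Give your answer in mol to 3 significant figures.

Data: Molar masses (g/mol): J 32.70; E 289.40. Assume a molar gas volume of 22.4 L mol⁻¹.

n(A) = 33.70 / 22.4 = 1.504 mol
n(J) = 65.10 / 32.70 = 1.991 mol
n(E) = 350.0 / 289.40 = 1.209 mol
n/ν for A = 1.504/2 = 0.7520
n/ν for J = 1.991/3 = 0.6637
n/ν for E = 1.209/1 = 1.209
Smallest n/ν is J → limiting reagent.
A consumed = (2/3) × 1.991 = 1.327 mol
A remaining = 1.504 − 1.327 = 0.1770 mol

0.177 mol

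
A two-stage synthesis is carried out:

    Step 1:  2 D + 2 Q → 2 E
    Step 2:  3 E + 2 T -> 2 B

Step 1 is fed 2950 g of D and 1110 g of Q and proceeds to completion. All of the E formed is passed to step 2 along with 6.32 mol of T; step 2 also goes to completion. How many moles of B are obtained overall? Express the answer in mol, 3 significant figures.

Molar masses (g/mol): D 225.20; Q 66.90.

6.32 mol

Step 1:
n(D) = 2950 / 225.20 = 13.10 mol
n(Q) = 1110 / 66.90 = 16.59 mol
n/ν for D = 13.10/2 = 6.550
n/ν for Q = 16.59/2 = 8.295
Smallest n/ν is D → limiting reagent.
n(E) produced = (2/2) × 13.10 = 13.10 mol
Step 2:
n(E) available = 13.10 mol
n(T) = 6.320 mol
n/ν for E = 13.10/3 = 4.367
n/ν for T = 6.320/2 = 3.160
Smallest n/ν is T → limiting reagent.
n(B) = (2/2) × 6.320 = 6.320 mol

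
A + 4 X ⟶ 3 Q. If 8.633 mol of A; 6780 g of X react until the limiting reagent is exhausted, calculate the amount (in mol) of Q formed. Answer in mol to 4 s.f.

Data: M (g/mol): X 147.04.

n(A) = 8.633 mol
n(X) = 6780 / 147.04 = 46.11 mol
n/ν for A = 8.633/1 = 8.633
n/ν for X = 46.11/4 = 11.53
Smallest n/ν is A → limiting reagent.
n(Q) = (3/1) × 8.633 = 25.90 mol

25.90 mol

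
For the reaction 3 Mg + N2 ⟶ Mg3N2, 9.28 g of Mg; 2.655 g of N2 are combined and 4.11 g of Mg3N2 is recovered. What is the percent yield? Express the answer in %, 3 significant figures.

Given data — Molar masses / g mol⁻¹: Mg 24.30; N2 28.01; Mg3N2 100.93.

43.0 %

n(Mg) = 9.280 / 24.30 = 0.3819 mol
n(N2) = 2.655 / 28.01 = 0.09479 mol
n/ν for Mg = 0.3819/3 = 0.1273
n/ν for N2 = 0.09479/1 = 0.09479
Smallest n/ν is N2 → limiting reagent.
theoretical n(Mg3N2) = (1/1) × 0.09479 = 0.09479 mol → 9.567 g
% yield = 4.11 / 9.567 × 100 = 42.96 %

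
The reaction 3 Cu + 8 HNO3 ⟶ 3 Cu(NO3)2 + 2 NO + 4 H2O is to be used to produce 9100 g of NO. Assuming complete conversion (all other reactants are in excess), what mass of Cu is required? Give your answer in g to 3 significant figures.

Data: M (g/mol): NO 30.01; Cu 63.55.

28900 g

n(NO) = 9100 / 30.01 = 303.2 mol
n(Cu) = (3/2) × 303.2 = 454.8 mol
mass = 454.8 × 63.55 = 28900 g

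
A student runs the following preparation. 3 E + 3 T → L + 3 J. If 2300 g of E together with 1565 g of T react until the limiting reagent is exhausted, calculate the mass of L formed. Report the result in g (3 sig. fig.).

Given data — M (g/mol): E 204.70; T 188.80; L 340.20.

n(E) = 2300 / 204.70 = 11.24 mol
n(T) = 1565 / 188.80 = 8.289 mol
n/ν for E = 11.24/3 = 3.747
n/ν for T = 8.289/3 = 2.763
Smallest n/ν is T → limiting reagent.
n(L) = (1/3) × 8.289 = 2.763 mol
mass = 2.763 × 340.20 = 940.0 g

940 g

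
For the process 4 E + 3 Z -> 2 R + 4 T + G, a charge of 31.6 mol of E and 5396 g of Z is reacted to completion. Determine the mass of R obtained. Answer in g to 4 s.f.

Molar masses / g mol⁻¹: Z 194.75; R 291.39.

4604 g

n(E) = 31.60 mol
n(Z) = 5396 / 194.75 = 27.71 mol
n/ν → E: 7.900, Z: 9.237; E is limiting.
n(R) = (2/4) × 31.60 = 15.80 mol
mass = 15.80 × 291.39 = 4604 g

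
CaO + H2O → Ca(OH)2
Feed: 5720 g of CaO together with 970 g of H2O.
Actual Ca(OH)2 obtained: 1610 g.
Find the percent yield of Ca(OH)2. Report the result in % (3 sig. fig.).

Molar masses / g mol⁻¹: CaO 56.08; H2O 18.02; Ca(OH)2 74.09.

n(CaO) = 5720 / 56.08 = 102.0 mol
n(H2O) = 970.0 / 18.02 = 53.83 mol
n/ν for CaO = 102.0/1 = 102.0
n/ν for H2O = 53.83/1 = 53.83
Smallest n/ν is H2O → limiting reagent.
theoretical n(Ca(OH)2) = (1/1) × 53.83 = 53.83 mol → 3988 g
% yield = 1610 / 3988 × 100 = 40.37 %

40.4 %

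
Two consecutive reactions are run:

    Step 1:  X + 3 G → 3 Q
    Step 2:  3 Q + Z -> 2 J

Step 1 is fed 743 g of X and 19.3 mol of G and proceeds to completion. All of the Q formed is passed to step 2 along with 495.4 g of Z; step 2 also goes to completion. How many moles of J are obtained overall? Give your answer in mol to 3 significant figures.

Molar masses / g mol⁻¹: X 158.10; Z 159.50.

6.21 mol

Step 1:
n(X) = 743.0 / 158.10 = 4.700 mol
n(G) = 19.30 mol
n/ν → X: 4.700, G: 6.433; X is limiting.
n(Q) produced = (3/1) × 4.700 = 14.10 mol
Step 2:
n(Q) available = 14.10 mol
n(Z) = 495.4 / 159.50 = 3.106 mol
n/ν → Q: 4.700, Z: 3.106; Z is limiting.
n(J) = (2/1) × 3.106 = 6.212 mol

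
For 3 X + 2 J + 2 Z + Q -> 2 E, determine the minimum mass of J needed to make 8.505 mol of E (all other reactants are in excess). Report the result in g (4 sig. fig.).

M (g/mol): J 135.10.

1149 g

n(E) = 8.505 mol
n(J) = (2/2) × 8.505 = 8.505 mol
mass = 8.505 × 135.10 = 1149 g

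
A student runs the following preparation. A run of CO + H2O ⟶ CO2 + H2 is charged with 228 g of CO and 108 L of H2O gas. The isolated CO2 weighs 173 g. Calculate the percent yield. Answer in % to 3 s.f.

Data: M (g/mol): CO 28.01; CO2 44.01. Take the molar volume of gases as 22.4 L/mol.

n(CO) = 228.0 / 28.01 = 8.140 mol
n(H2O) = 108.0 / 22.4 = 4.821 mol
n/ν for CO = 8.140/1 = 8.140
n/ν for H2O = 4.821/1 = 4.821
Smallest n/ν is H2O → limiting reagent.
theoretical n(CO2) = (1/1) × 4.821 = 4.821 mol → 212.2 g
% yield = 173 / 212.2 × 100 = 81.53 %

81.5 %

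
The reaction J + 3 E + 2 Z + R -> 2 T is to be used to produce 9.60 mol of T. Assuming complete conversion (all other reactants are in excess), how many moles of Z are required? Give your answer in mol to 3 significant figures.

9.60 mol

n(T) = 9.600 mol
n(Z) = (2/2) × 9.600 = 9.600 mol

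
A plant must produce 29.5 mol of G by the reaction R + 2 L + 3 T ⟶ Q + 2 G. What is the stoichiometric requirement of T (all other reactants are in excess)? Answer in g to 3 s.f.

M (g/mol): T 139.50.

n(G) = 29.50 mol
n(T) = (3/2) × 29.50 = 44.25 mol
mass = 44.25 × 139.50 = 6173 g

6170 g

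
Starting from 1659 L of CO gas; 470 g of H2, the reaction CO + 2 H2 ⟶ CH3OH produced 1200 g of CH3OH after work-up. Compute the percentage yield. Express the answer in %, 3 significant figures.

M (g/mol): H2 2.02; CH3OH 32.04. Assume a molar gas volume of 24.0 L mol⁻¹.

n(CO) = 1659 / 24.0 = 69.13 mol
n(H2) = 470.0 / 2.02 = 232.7 mol
n/ν → CO: 69.13, H2: 116.4; CO is limiting.
theoretical n(CH3OH) = (1/1) × 69.13 = 69.13 mol → 2215 g
% yield = 1200 / 2215 × 100 = 54.18 %

54.2 %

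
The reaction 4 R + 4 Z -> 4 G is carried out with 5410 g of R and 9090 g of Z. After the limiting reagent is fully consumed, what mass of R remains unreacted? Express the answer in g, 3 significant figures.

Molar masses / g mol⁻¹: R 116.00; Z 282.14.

1670 g

n(R) = 5410 / 116.00 = 46.64 mol
n(Z) = 9090 / 282.14 = 32.22 mol
n/ν for R = 46.64/4 = 11.66
n/ν for Z = 32.22/4 = 8.055
Smallest n/ν is Z → limiting reagent.
R consumed = (4/4) × 32.22 = 32.22 mol
R remaining = 46.64 − 32.22 = 14.42 mol
mass = 14.42 × 116.00 = 1673 g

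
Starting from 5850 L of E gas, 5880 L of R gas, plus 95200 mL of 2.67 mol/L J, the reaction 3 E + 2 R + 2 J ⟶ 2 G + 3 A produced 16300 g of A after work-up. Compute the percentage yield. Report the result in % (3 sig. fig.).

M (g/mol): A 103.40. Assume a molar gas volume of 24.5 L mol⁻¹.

66.0 %

n(E) = 5850 / 24.5 = 238.8 mol
n(R) = 5880 / 24.5 = 240.0 mol
n(J) = 2.67 × 95200/1000 = 254.2 mol
n/ν → E: 79.60, R: 120.0, J: 127.1; E is limiting.
theoretical n(A) = (3/3) × 238.8 = 238.8 mol → 24690 g
% yield = 16300 / 24690 × 100 = 66.02 %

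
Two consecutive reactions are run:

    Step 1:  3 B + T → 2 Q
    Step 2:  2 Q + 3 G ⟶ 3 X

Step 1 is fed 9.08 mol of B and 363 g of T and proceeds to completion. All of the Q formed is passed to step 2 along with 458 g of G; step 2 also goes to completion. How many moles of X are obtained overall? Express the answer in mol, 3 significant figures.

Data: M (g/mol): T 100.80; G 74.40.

Step 1:
n(B) = 9.080 mol
n(T) = 363.0 / 100.80 = 3.601 mol
n/ν → B: 3.027, T: 3.601; B is limiting.
n(Q) produced = (2/3) × 9.080 = 6.053 mol
Step 2:
n(Q) available = 6.053 mol
n(G) = 458.0 / 74.40 = 6.156 mol
n/ν → Q: 3.027, G: 2.052; G is limiting.
n(X) = (3/3) × 6.156 = 6.156 mol

6.16 mol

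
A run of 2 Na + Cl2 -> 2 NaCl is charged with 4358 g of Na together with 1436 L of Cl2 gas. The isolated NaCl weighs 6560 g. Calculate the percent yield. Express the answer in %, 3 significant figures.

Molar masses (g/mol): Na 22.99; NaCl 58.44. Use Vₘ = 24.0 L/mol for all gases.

n(Na) = 4358 / 22.99 = 189.6 mol
n(Cl2) = 1436 / 24.0 = 59.83 mol
n/ν for Na = 189.6/2 = 94.80
n/ν for Cl2 = 59.83/1 = 59.83
Smallest n/ν is Cl2 → limiting reagent.
theoretical n(NaCl) = (2/1) × 59.83 = 119.7 mol → 6995 g
% yield = 6560 / 6995 × 100 = 93.78 %

93.8 %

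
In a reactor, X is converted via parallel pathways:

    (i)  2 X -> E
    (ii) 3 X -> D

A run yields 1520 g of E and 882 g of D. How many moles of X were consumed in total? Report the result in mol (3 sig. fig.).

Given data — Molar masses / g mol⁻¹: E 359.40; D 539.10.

13.4 mol

n(E) = 1520 / 359.40 = 4.229 mol
n(D) = 882 / 539.10 = 1.636 mol
n(X) via (i) = (2/1)×4.229 = 8.458 mol
n(X) via (ii) = (3/1)×1.636 = 4.908 mol
total n(X) = 8.458 + 4.908 = 13.37 mol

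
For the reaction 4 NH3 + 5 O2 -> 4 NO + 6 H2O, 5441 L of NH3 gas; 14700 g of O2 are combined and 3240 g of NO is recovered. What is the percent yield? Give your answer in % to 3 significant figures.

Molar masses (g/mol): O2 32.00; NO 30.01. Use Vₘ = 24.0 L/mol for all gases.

47.6 %

n(NH3) = 5441 / 24.0 = 226.7 mol
n(O2) = 14700 / 32.00 = 459.4 mol
n/ν for NH3 = 226.7/4 = 56.68
n/ν for O2 = 459.4/5 = 91.88
Smallest n/ν is NH3 → limiting reagent.
theoretical n(NO) = (4/4) × 226.7 = 226.7 mol → 6803 g
% yield = 3240 / 6803 × 100 = 47.63 %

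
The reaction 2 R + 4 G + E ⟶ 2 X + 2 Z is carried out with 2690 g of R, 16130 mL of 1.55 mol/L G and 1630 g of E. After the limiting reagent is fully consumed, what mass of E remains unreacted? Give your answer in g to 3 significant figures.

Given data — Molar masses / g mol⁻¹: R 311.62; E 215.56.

700 g

n(R) = 2690 / 311.62 = 8.632 mol
n(G) = 1.55 × 16130/1000 = 25.00 mol
n(E) = 1630 / 215.56 = 7.562 mol
n/ν for R = 8.632/2 = 4.316
n/ν for G = 25.00/4 = 6.250
n/ν for E = 7.562/1 = 7.562
Smallest n/ν is R → limiting reagent.
E consumed = (1/2) × 8.632 = 4.316 mol
E remaining = 7.562 − 4.316 = 3.246 mol
mass = 3.246 × 215.56 = 699.7 g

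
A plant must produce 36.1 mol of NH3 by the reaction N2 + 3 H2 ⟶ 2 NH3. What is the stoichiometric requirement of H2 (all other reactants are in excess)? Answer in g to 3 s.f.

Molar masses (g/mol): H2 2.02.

109 g

n(NH3) = 36.10 mol
n(H2) = (3/2) × 36.10 = 54.15 mol
mass = 54.15 × 2.02 = 109.4 g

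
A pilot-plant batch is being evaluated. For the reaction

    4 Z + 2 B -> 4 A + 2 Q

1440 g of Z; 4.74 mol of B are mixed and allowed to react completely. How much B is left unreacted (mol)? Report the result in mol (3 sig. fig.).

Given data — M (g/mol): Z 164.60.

0.366 mol

n(Z) = 1440 / 164.60 = 8.748 mol
n(B) = 4.740 mol
n/ν for Z = 8.748/4 = 2.187
n/ν for B = 4.740/2 = 2.370
Smallest n/ν is Z → limiting reagent.
B consumed = (2/4) × 8.748 = 4.374 mol
B remaining = 4.740 − 4.374 = 0.3660 mol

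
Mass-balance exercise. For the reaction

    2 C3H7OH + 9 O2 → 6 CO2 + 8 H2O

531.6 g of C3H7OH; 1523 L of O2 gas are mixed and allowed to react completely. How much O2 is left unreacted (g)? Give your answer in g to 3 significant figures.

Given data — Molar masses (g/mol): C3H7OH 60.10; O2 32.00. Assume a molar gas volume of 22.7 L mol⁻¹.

873 g

n(C3H7OH) = 531.6 / 60.10 = 8.845 mol
n(O2) = 1523 / 22.7 = 67.09 mol
n/ν → C3H7OH: 4.423, O2: 7.454; C3H7OH is limiting.
O2 consumed = (9/2) × 8.845 = 39.80 mol
O2 remaining = 67.09 − 39.80 = 27.29 mol
mass = 27.29 × 32.00 = 873.3 g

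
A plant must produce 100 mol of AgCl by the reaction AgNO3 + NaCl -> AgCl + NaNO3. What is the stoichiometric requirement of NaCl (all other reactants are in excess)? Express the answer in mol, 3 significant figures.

100 mol

n(AgCl) = 100.0 mol
n(NaCl) = (1/1) × 100.0 = 100.0 mol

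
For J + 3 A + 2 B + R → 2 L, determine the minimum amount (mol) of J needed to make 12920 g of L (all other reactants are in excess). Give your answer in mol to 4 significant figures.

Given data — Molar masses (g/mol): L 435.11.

n(L) = 12920 / 435.11 = 29.69 mol
n(J) = (1/2) × 29.69 = 14.85 mol

14.85 mol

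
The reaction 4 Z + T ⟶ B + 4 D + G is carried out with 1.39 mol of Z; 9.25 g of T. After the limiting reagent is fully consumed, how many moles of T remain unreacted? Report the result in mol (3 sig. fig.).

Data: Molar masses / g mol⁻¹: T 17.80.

n(Z) = 1.390 mol
n(T) = 9.250 / 17.80 = 0.5197 mol
n/ν for Z = 1.390/4 = 0.3475
n/ν for T = 0.5197/1 = 0.5197
Smallest n/ν is Z → limiting reagent.
T consumed = (1/4) × 1.390 = 0.3475 mol
T remaining = 0.5197 − 0.3475 = 0.1722 mol

0.172 mol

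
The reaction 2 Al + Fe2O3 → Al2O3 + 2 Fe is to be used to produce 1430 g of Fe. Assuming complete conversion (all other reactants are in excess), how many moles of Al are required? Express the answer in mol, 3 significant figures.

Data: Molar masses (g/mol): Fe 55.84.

n(Fe) = 1430 / 55.84 = 25.61 mol
n(Al) = (2/2) × 25.61 = 25.61 mol

25.6 mol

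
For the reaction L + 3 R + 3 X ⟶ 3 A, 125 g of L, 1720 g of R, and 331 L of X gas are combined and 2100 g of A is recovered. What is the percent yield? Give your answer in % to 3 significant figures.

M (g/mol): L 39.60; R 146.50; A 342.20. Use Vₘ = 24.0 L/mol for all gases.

64.8 %

n(L) = 125.0 / 39.60 = 3.157 mol
n(R) = 1720 / 146.50 = 11.74 mol
n(X) = 331.0 / 24.0 = 13.79 mol
n/ν for L = 3.157/1 = 3.157
n/ν for R = 11.74/3 = 3.913
n/ν for X = 13.79/3 = 4.597
Smallest n/ν is L → limiting reagent.
theoretical n(A) = (3/1) × 3.157 = 9.471 mol → 3241 g
% yield = 2100 / 3241 × 100 = 64.79 %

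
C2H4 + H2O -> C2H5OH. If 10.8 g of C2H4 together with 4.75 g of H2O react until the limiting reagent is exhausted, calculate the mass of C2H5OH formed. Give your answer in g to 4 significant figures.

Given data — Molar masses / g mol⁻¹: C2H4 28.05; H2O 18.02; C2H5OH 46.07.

n(C2H4) = 10.80 / 28.05 = 0.3850 mol
n(H2O) = 4.750 / 18.02 = 0.2636 mol
n/ν for C2H4 = 0.3850/1 = 0.3850
n/ν for H2O = 0.2636/1 = 0.2636
Smallest n/ν is H2O → limiting reagent.
n(C2H5OH) = (1/1) × 0.2636 = 0.2636 mol
mass = 0.2636 × 46.07 = 12.14 g

12.14 g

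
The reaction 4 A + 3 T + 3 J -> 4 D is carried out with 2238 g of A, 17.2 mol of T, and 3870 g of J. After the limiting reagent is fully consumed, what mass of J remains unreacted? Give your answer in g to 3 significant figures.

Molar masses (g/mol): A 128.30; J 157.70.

n(A) = 2238 / 128.30 = 17.44 mol
n(T) = 17.20 mol
n(J) = 3870 / 157.70 = 24.54 mol
n/ν for A = 17.44/4 = 4.360
n/ν for T = 17.20/3 = 5.733
n/ν for J = 24.54/3 = 8.180
Smallest n/ν is A → limiting reagent.
J consumed = (3/4) × 17.44 = 13.08 mol
J remaining = 24.54 − 13.08 = 11.46 mol
mass = 11.46 × 157.70 = 1807 g

1810 g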